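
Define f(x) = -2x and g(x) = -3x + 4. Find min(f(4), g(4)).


-8


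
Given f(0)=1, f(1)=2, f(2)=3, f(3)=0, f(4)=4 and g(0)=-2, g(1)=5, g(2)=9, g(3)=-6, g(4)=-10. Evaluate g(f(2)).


f(2) = 3
g(3) = -6

-6


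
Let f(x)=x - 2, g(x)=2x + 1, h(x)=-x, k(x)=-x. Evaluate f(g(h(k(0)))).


k(0) = 0
h(0) = 0
g(0) = 1
f(1) = -1

-1


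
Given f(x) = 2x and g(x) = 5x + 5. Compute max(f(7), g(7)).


f(7) = 14
g(7) = 40
max = 40

40


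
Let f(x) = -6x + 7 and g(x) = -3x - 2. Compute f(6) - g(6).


f(6) = -29
g(6) = -20
Difference = -9

-9


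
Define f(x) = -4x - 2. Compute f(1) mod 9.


f(1) = -6
-6 mod 9 = 3

3


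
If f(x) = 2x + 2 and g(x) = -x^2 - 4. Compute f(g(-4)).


g(-4) = -20
f(-20) = -38

-38


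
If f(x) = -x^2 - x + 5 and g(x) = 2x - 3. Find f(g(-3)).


g(-3) = -9
f(-9) = (-1)*(-9)^2 - 1*(-9) + 5 = -67

-67


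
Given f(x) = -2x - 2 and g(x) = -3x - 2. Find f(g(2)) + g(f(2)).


f(g(2)) = 14
g(f(2)) = 16
Sum = 30

30


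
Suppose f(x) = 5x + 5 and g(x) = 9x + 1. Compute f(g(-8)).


g(-8) = -71
f(-71) = -350

-350


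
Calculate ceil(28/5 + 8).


28/5 = 5.6
5.6 + 8 = 13.6
ceil(13.6) = 14

14


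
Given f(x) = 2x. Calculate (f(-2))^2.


f(-2) = -4
(-4)^2 = 16

16


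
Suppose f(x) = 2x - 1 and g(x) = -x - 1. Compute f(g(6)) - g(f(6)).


f(g(6)) = -15
g(f(6)) = -12
Difference = -3

-3


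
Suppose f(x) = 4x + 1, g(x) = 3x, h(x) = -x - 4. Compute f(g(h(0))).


-47


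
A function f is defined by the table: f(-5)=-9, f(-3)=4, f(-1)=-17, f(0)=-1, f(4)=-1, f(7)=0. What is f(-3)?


Reading from the table at x = -3

4


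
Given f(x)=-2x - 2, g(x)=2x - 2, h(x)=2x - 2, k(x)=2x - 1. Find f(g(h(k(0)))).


k(0) = -1
h(-1) = -4
g(-4) = -10
f(-10) = 18

18


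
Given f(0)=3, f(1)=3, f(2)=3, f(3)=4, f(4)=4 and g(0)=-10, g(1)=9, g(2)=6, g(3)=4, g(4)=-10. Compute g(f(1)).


4


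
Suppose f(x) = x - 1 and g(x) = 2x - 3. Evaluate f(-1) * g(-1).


10


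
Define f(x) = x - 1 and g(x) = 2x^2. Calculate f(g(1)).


g(1) = 2
f(2) = 1

1


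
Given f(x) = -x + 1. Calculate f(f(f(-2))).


f(-2) = 3
f(3) = -2
f(-2) = 3

3


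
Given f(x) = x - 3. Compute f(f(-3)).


f(-3) = -6
f(-6) = -9

-9


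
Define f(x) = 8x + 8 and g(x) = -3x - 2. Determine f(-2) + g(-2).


f(-2) = -8
g(-2) = 4
Sum = -4

-4


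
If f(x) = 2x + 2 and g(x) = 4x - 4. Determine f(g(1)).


g(1) = 0
f(0) = 2

2


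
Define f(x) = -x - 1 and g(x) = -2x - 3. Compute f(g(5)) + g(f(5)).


f(g(5)) = 12
g(f(5)) = 9
Sum = 21

21


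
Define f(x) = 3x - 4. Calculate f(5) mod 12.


f(5) = 11
11 mod 12 = 11

11


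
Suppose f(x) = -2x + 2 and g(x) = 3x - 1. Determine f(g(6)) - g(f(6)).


f(g(6)) = -32
g(f(6)) = -31
Difference = -1

-1


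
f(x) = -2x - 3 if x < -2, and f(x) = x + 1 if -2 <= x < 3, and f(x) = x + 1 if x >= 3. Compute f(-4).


-4 satisfies x < -2
f(-4) = 5

5


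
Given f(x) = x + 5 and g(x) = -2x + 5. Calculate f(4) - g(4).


f(4) = 9
g(4) = -3
Difference = 12

12


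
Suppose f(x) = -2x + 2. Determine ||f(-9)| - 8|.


12


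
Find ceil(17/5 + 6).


17/5 = 3.4
3.4 + 6 = 9.4
ceil(9.4) = 10

10


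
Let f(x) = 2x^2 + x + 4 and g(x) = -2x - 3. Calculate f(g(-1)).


g(-1) = -1
f(-1) = 2*(-1)^2 + 1*(-1) + 4 = 5

5


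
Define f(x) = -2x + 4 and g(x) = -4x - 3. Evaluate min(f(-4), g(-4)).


f(-4) = 12
g(-4) = 13
min = 12

12


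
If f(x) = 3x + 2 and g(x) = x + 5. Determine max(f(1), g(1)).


f(1) = 5
g(1) = 6
max = 6

6


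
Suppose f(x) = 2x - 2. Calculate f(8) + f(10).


f(8) = 14
f(10) = 18
Sum = 32

32


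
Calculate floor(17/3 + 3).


17/3 = 5.6667
5.6667 + 3 = 8.6667
floor(8.6667) = 8

8


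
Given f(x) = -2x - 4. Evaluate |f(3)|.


f(3) = -10
|-10| = 10

10


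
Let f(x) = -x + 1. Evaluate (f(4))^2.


f(4) = -3
(-3)^2 = 9

9


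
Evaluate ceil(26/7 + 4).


26/7 = 3.7143
3.7143 + 4 = 7.7143
ceil(7.7143) = 8

8


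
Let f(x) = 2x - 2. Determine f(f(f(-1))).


f(-1) = -4
f(-4) = -10
f(-10) = -22

-22


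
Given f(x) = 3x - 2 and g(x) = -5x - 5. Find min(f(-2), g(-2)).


f(-2) = -8
g(-2) = 5
min = -8

-8


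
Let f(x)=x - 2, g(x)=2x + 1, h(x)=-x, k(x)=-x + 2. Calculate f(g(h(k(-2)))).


k(-2) = 4
h(4) = -4
g(-4) = -7
f(-7) = -9

-9


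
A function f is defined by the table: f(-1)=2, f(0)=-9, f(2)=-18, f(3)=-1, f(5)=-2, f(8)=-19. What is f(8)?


-19


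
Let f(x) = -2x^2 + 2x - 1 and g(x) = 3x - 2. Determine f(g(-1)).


g(-1) = -5
f(-5) = (-2)*(-5)^2 + 2*(-5) - 1 = -61

-61


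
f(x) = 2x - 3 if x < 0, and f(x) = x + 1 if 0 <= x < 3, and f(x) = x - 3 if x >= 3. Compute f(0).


0 satisfies 0 <= x < 3
f(0) = 1

1


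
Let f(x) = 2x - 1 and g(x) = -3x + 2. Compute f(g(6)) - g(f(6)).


f(g(6)) = -33
g(f(6)) = -31
Difference = -2

-2


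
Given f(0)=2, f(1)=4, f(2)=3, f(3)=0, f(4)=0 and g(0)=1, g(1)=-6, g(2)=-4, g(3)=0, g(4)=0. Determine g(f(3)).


f(3) = 0
g(0) = 1

1


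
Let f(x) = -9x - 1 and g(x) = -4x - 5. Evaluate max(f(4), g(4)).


f(4) = -37
g(4) = -21
max = -21

-21


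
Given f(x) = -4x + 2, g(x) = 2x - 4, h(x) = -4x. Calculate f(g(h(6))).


h(6) = -24
g(-24) = -52
f(-52) = 210

210


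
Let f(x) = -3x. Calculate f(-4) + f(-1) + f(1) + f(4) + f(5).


f(-4) = 12
f(-1) = 3
f(1) = -3
f(4) = -12
f(5) = -15
Sum = -15

-15


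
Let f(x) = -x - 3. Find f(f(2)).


f(2) = -5
f(-5) = 2

2


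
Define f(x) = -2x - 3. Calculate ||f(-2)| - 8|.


f(-2) = 1
|1| = 1
|1 - 8| = 7

7


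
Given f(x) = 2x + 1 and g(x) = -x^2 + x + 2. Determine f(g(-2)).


-7


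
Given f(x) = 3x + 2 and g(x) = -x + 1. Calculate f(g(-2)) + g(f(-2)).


f(g(-2)) = 11
g(f(-2)) = 5
Sum = 16

16


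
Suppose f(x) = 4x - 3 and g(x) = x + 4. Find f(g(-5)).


g(-5) = -1
f(-1) = -7

-7


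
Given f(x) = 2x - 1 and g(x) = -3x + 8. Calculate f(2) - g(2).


f(2) = 3
g(2) = 2
Difference = 1

1


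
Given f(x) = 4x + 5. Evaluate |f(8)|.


f(8) = 37
|37| = 37

37


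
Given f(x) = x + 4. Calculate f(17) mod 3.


f(17) = 21
21 mod 3 = 0

0


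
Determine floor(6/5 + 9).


10


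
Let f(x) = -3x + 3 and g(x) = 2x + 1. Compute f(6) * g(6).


f(6) = -15
g(6) = 13
Product = -195

-195


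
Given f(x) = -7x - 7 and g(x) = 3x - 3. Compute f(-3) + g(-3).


2


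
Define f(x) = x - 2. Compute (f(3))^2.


1


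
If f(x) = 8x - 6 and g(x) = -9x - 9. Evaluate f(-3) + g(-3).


f(-3) = -30
g(-3) = 18
Sum = -12

-12


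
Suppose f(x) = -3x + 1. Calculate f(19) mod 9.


f(19) = -56
-56 mod 9 = 7

7


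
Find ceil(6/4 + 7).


6/4 = 1.5
1.5 + 7 = 8.5
ceil(8.5) = 9

9


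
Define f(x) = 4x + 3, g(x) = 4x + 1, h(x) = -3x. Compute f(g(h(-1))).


h(-1) = 3
g(3) = 13
f(13) = 55

55


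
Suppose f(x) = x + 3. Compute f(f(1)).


f(1) = 4
f(4) = 7

7


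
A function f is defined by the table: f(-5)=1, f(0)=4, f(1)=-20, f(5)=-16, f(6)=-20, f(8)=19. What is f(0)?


Reading from the table at x = 0

4


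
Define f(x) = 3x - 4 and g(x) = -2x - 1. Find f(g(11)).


g(11) = -23
f(-23) = -73

-73


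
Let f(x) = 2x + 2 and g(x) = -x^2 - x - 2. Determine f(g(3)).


g(3) = -14
f(-14) = -26

-26


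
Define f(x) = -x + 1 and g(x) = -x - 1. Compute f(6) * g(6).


f(6) = -5
g(6) = -7
Product = 35

35


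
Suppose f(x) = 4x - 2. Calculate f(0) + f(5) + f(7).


42


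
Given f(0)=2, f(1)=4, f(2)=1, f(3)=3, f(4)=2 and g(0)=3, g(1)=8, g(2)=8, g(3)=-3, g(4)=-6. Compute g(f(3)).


f(3) = 3
g(3) = -3

-3


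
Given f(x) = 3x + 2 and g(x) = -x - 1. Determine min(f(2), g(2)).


f(2) = 8
g(2) = -3
min = -3

-3


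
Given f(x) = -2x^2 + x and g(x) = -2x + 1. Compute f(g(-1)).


g(-1) = 3
f(3) = (-2)*(3)^2 + 1*(3) = -15

-15


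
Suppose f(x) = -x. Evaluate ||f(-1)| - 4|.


f(-1) = 1
|1| = 1
|1 - 4| = 3

3


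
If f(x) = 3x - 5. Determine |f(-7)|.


26


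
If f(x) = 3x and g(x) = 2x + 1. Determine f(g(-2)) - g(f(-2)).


f(g(-2)) = -9
g(f(-2)) = -11
Difference = 2

2


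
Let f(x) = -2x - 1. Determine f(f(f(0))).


-3


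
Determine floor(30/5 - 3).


3


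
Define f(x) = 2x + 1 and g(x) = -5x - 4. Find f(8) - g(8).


f(8) = 17
g(8) = -44
Difference = 61

61


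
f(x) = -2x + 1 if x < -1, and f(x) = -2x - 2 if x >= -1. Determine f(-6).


-6 satisfies x < -1
f(-6) = 13

13


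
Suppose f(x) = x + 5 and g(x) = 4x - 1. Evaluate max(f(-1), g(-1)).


f(-1) = 4
g(-1) = -5
max = 4

4


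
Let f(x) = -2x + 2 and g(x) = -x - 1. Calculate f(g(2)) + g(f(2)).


f(g(2)) = 8
g(f(2)) = 1
Sum = 9

9


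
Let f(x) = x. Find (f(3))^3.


f(3) = 3
(3)^3 = 27

27


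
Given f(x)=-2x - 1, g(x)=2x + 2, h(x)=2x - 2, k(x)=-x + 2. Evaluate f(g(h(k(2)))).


k(2) = 0
h(0) = -2
g(-2) = -2
f(-2) = 3

3


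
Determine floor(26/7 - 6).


-3


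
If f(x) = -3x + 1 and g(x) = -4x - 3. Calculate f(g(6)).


g(6) = -27
f(-27) = 82

82


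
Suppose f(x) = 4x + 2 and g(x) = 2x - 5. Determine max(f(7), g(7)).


f(7) = 30
g(7) = 9
max = 30

30


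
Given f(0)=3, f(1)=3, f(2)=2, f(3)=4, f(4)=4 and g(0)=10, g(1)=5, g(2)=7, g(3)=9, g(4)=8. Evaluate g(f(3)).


f(3) = 4
g(4) = 8

8


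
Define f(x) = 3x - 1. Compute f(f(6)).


f(6) = 17
f(17) = 50

50


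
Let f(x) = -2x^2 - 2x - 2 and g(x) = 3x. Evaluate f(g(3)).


g(3) = 9
f(9) = (-2)*(9)^2 - 2*(9) - 2 = -182

-182


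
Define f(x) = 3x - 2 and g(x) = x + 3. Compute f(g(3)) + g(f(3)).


f(g(3)) = 16
g(f(3)) = 10
Sum = 26

26


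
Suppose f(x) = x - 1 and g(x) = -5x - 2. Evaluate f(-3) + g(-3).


f(-3) = -4
g(-3) = 13
Sum = 9

9


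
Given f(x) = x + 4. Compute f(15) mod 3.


f(15) = 19
19 mod 3 = 1

1


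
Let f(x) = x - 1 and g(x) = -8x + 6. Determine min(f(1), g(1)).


f(1) = 0
g(1) = -2
min = -2

-2


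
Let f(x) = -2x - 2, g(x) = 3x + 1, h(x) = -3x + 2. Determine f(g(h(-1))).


h(-1) = 5
g(5) = 16
f(16) = -34

-34


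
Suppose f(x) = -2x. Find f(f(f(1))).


f(1) = -2
f(-2) = 4
f(4) = -8

-8


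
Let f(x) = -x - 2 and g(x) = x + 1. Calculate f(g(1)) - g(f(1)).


f(g(1)) = -4
g(f(1)) = -2
Difference = -2

-2


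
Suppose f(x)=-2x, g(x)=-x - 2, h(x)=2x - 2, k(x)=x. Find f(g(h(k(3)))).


k(3) = 3
h(3) = 4
g(4) = -6
f(-6) = 12

12


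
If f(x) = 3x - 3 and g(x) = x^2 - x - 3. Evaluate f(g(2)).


-6


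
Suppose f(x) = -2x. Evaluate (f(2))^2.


f(2) = -4
(-4)^2 = 16

16


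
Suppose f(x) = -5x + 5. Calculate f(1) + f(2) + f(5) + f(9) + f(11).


f(1) = 0
f(2) = -5
f(5) = -20
f(9) = -40
f(11) = -50
Sum = -115

-115


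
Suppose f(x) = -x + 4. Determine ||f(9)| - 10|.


f(9) = -5
|-5| = 5
|5 - 10| = 5

5


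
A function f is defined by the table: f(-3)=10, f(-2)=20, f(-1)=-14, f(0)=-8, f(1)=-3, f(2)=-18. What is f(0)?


-8


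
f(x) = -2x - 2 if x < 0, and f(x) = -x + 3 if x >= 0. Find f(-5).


-5 satisfies x < 0
f(-5) = 8

8


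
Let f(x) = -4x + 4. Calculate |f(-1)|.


8


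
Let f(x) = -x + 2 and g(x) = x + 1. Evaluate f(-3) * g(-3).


f(-3) = 5
g(-3) = -2
Product = -10

-10


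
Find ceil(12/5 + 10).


12/5 = 2.4
2.4 + 10 = 12.4
ceil(12.4) = 13

13


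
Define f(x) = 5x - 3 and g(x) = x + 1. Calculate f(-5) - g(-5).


f(-5) = -28
g(-5) = -4
Difference = -24

-24


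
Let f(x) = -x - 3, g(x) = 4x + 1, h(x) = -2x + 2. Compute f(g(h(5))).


h(5) = -8
g(-8) = -31
f(-31) = 28

28


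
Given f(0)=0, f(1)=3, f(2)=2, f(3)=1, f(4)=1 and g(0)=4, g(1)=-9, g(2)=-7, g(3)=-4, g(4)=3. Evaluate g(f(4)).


-9


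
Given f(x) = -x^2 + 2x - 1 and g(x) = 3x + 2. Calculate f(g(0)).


g(0) = 2
f(2) = (-1)*(2)^2 + 2*(2) - 1 = -1

-1


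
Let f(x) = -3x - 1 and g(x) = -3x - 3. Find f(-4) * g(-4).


f(-4) = 11
g(-4) = 9
Product = 99

99


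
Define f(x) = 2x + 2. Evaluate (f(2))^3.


f(2) = 6
(6)^3 = 216

216


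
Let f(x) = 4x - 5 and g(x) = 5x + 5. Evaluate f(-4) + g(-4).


f(-4) = -21
g(-4) = -15
Sum = -36

-36


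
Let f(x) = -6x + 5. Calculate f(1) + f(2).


f(1) = -1
f(2) = -7
Sum = -8

-8


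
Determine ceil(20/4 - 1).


20/4 = 5
5 - 1 = 4
ceil(4) = 4

4


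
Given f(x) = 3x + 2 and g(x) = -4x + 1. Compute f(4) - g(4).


29


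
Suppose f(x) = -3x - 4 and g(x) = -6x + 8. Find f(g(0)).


-28


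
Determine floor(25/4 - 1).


25/4 = 6.25
6.25 - 1 = 5.25
floor(5.25) = 5

5


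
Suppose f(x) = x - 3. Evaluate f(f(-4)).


f(-4) = -7
f(-7) = -10

-10


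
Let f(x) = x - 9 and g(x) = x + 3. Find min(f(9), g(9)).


f(9) = 0
g(9) = 12
min = 0

0


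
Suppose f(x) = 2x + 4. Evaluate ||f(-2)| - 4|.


4


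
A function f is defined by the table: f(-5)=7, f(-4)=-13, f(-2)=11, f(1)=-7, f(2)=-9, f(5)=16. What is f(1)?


Reading from the table at x = 1

-7


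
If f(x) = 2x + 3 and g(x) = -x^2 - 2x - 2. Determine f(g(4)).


-49


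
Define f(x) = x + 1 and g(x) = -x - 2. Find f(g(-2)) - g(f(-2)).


f(g(-2)) = 1
g(f(-2)) = -1
Difference = 2

2


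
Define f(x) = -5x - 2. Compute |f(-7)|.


f(-7) = 33
|33| = 33

33


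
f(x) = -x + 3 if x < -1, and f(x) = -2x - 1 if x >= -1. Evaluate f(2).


2 satisfies x >= -1
f(2) = -5

-5


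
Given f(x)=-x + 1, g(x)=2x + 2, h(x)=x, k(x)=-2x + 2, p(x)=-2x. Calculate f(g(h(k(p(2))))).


p(2) = -4
k(-4) = 10
h(10) = 10
g(10) = 22
f(22) = -21

-21


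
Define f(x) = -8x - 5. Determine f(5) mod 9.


f(5) = -45
-45 mod 9 = 0

0


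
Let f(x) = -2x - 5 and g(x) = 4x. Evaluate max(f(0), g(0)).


f(0) = -5
g(0) = 0
max = 0

0


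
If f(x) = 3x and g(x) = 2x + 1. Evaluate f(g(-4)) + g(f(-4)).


f(g(-4)) = -21
g(f(-4)) = -23
Sum = -44

-44


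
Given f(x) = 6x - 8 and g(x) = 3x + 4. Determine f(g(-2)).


g(-2) = -2
f(-2) = -20

-20


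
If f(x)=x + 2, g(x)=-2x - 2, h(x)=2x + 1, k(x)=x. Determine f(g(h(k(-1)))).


k(-1) = -1
h(-1) = -1
g(-1) = 0
f(0) = 2

2


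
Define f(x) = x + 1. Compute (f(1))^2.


4


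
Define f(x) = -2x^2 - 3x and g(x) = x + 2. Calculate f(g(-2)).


0


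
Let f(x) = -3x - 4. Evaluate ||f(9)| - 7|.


f(9) = -31
|-31| = 31
|31 - 7| = 24

24


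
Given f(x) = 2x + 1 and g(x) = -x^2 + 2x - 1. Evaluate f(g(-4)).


g(-4) = -25
f(-25) = -49

-49


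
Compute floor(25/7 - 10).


25/7 = 3.5714
3.5714 - 10 = -6.4286
floor(-6.4286) = -7

-7


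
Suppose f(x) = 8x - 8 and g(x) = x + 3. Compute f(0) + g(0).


f(0) = -8
g(0) = 3
Sum = -5

-5


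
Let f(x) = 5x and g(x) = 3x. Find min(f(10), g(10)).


f(10) = 50
g(10) = 30
min = 30

30


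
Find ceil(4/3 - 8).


4/3 = 1.3333
1.3333 - 8 = -6.6667
ceil(-6.6667) = -6

-6


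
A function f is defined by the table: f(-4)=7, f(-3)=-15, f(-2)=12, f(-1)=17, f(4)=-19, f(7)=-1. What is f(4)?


Reading from the table at x = 4

-19


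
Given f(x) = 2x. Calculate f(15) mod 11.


f(15) = 30
30 mod 11 = 8

8


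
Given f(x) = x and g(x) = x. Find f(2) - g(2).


f(2) = 2
g(2) = 2
Difference = 0

0


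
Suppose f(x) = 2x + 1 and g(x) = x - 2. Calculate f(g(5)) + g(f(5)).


f(g(5)) = 7
g(f(5)) = 9
Sum = 16

16


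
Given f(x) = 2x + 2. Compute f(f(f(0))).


f(0) = 2
f(2) = 6
f(6) = 14

14


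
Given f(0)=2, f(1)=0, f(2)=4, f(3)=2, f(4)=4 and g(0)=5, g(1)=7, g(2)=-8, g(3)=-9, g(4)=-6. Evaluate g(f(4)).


f(4) = 4
g(4) = -6

-6


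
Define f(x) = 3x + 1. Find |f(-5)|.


14


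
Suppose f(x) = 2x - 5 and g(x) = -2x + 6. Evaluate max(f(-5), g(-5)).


f(-5) = -15
g(-5) = 16
max = 16

16


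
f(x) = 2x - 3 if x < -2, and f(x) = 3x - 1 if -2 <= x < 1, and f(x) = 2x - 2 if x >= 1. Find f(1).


0


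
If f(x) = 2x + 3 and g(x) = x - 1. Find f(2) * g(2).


f(2) = 7
g(2) = 1
Product = 7

7


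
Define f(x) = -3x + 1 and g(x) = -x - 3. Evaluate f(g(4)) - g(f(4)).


14


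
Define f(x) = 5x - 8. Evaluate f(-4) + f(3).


f(-4) = -28
f(3) = 7
Sum = -21

-21


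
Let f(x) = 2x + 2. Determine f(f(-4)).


f(-4) = -6
f(-6) = -10

-10


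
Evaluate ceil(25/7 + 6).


25/7 = 3.5714
3.5714 + 6 = 9.5714
ceil(9.5714) = 10

10


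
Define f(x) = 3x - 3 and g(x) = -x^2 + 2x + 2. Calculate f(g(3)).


g(3) = -1
f(-1) = -6

-6


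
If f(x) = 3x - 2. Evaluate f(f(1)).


1


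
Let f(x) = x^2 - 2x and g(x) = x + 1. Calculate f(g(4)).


g(4) = 5
f(5) = 1*(5)^2 - 2*(5) = 15

15


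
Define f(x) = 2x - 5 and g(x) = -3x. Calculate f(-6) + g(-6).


1


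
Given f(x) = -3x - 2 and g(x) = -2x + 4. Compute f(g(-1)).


g(-1) = 6
f(6) = -20

-20


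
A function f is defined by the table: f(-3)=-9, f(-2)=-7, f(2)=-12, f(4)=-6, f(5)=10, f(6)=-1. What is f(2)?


-12


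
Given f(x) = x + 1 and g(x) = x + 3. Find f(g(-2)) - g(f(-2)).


f(g(-2)) = 2
g(f(-2)) = 2
Difference = 0

0


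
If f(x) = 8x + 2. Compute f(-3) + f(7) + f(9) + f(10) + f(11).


f(-3) = -22
f(7) = 58
f(9) = 74
f(10) = 82
f(11) = 90
Sum = 282

282


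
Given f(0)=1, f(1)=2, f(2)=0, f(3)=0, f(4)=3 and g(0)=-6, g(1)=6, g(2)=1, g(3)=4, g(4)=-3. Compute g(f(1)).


f(1) = 2
g(2) = 1

1


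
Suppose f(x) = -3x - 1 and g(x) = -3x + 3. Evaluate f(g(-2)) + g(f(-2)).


f(g(-2)) = -28
g(f(-2)) = -12
Sum = -40

-40


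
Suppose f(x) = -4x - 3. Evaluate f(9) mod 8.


f(9) = -39
-39 mod 8 = 1

1


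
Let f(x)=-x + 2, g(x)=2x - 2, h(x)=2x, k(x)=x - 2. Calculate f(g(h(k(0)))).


k(0) = -2
h(-2) = -4
g(-4) = -10
f(-10) = 12

12


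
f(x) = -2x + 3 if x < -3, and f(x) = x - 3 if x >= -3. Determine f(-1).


-1 satisfies x >= -3
f(-1) = -4

-4


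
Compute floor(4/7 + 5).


4/7 = 0.5714
0.5714 + 5 = 5.5714
floor(5.5714) = 5

5


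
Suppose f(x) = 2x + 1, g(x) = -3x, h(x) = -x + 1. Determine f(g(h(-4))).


-29


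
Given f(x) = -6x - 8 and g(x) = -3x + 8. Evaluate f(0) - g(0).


-16


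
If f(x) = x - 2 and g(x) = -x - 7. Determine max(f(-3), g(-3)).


f(-3) = -5
g(-3) = -4
max = -4

-4


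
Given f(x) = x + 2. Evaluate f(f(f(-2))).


f(-2) = 0
f(0) = 2
f(2) = 4

4


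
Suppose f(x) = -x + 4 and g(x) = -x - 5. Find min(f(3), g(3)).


f(3) = 1
g(3) = -8
min = -8

-8


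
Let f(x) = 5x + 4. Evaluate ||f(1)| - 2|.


f(1) = 9
|9| = 9
|9 - 2| = 7

7


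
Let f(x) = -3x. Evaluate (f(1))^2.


9


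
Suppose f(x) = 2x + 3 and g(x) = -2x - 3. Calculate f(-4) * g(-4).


f(-4) = -5
g(-4) = 5
Product = -25

-25


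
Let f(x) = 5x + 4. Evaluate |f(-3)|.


11


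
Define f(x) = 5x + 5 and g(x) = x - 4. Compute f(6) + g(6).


f(6) = 35
g(6) = 2
Sum = 37

37


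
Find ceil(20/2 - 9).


1


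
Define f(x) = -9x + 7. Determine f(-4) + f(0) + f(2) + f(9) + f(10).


-118


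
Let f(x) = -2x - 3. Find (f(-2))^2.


f(-2) = 1
(1)^2 = 1

1


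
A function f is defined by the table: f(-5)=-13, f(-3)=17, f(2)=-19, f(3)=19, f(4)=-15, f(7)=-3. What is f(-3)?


Reading from the table at x = -3

17


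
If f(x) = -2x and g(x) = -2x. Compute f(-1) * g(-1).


f(-1) = 2
g(-1) = 2
Product = 4

4


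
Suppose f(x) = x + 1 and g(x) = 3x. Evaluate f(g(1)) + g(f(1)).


f(g(1)) = 4
g(f(1)) = 6
Sum = 10

10


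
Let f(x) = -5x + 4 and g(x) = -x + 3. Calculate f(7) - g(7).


f(7) = -31
g(7) = -4
Difference = -27

-27


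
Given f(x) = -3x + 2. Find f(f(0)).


f(0) = 2
f(2) = -4

-4


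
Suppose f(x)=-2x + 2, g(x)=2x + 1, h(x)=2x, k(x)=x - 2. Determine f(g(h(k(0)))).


k(0) = -2
h(-2) = -4
g(-4) = -7
f(-7) = 16

16


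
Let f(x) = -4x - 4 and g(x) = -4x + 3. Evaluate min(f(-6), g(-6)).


f(-6) = 20
g(-6) = 27
min = 20

20


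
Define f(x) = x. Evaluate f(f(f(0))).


0


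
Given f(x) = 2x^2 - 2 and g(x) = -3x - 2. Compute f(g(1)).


g(1) = -5
f(-5) = 2*(-5)^2 - 2 = 48

48


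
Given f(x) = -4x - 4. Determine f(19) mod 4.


f(19) = -80
-80 mod 4 = 0

0


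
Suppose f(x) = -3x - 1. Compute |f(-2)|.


5


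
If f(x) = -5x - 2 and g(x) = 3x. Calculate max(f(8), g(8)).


f(8) = -42
g(8) = 24
max = 24

24


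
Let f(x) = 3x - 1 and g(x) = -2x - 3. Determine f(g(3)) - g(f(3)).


f(g(3)) = -28
g(f(3)) = -19
Difference = -9

-9


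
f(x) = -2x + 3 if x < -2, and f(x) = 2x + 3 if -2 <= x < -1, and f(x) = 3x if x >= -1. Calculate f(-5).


13


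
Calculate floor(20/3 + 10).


16


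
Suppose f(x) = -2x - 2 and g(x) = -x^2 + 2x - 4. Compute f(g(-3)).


g(-3) = -19
f(-19) = 36

36


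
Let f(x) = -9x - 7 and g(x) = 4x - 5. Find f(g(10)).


g(10) = 35
f(35) = -322

-322


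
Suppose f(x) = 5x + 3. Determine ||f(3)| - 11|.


f(3) = 18
|18| = 18
|18 - 11| = 7

7


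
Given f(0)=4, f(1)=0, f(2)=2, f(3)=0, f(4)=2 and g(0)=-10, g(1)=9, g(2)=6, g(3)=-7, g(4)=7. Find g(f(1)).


f(1) = 0
g(0) = -10

-10


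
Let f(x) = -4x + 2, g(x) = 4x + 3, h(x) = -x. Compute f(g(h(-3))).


h(-3) = 3
g(3) = 15
f(15) = -58

-58


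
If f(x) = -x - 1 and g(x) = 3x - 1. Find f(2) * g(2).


-15


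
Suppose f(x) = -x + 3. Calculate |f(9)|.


f(9) = -6
|-6| = 6

6


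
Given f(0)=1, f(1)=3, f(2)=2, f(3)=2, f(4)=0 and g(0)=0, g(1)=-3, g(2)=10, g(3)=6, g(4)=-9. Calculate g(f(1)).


f(1) = 3
g(3) = 6

6


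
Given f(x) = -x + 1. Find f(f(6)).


f(6) = -5
f(-5) = 6

6


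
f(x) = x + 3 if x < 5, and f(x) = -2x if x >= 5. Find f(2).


2 satisfies x < 5
f(2) = 5

5


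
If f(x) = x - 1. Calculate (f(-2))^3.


f(-2) = -3
(-3)^3 = -27

-27


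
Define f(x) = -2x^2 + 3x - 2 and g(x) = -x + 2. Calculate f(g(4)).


g(4) = -2
f(-2) = (-2)*(-2)^2 + 3*(-2) - 2 = -16

-16


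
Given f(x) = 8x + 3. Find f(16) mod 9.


f(16) = 131
131 mod 9 = 5

5


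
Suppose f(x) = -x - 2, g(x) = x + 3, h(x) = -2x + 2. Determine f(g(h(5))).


h(5) = -8
g(-8) = -5
f(-5) = 3

3


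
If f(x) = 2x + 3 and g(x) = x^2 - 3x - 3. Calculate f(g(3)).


g(3) = -3
f(-3) = -3

-3


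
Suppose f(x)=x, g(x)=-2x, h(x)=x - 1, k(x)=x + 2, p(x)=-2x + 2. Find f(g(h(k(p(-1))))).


p(-1) = 4
k(4) = 6
h(6) = 5
g(5) = -10
f(-10) = -10

-10


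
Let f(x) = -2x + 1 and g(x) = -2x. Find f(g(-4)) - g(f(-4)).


f(g(-4)) = -15
g(f(-4)) = -18
Difference = 3

3


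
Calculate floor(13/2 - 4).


2


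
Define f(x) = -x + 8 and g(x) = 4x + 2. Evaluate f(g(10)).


g(10) = 42
f(42) = -34

-34


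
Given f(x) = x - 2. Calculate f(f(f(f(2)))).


f(2) = 0
f(0) = -2
f(-2) = -4
f(-4) = -6

-6


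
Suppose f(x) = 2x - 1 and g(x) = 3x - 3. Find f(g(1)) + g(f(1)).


f(g(1)) = -1
g(f(1)) = 0
Sum = -1

-1


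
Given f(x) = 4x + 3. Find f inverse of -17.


Solve 4x + 3 = -17
x = (-17 - 3) / 4 = -5

-5


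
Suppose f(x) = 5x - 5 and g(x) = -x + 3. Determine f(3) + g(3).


f(3) = 10
g(3) = 0
Sum = 10

10


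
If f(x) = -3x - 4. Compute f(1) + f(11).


f(1) = -7
f(11) = -37
Sum = -44

-44


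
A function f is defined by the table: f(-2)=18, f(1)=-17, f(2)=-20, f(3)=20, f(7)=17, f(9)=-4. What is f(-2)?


Reading from the table at x = -2

18


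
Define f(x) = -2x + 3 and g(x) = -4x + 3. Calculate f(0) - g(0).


f(0) = 3
g(0) = 3
Difference = 0

0


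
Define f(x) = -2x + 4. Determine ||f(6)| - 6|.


f(6) = -8
|-8| = 8
|8 - 6| = 2

2


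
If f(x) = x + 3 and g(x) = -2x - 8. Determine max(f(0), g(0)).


f(0) = 3
g(0) = -8
max = 3

3


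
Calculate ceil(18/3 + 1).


18/3 = 6
6 + 1 = 7
ceil(7) = 7

7


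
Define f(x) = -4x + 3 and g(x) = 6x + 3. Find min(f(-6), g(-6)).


-33


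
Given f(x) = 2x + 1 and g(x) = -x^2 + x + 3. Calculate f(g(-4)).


g(-4) = -17
f(-17) = -33

-33


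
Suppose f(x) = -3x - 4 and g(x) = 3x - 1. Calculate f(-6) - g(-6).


f(-6) = 14
g(-6) = -19
Difference = 33

33


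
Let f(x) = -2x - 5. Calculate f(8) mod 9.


f(8) = -21
-21 mod 9 = 6

6


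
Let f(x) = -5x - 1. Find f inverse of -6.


Solve -5x - 1 = -6
x = (-6 + 1) / (-5) = 1

1


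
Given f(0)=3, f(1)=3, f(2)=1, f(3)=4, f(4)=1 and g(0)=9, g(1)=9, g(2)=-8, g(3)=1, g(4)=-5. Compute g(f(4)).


f(4) = 1
g(1) = 9

9


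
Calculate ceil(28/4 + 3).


28/4 = 7
7 + 3 = 10
ceil(10) = 10

10


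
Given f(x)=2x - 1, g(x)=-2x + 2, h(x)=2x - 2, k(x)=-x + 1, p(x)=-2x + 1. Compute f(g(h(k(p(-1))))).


p(-1) = 3
k(3) = -2
h(-2) = -6
g(-6) = 14
f(14) = 27

27


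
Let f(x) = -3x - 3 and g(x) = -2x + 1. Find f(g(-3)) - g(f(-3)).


f(g(-3)) = -24
g(f(-3)) = -11
Difference = -13

-13


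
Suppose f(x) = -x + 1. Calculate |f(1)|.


f(1) = 0
|0| = 0

0


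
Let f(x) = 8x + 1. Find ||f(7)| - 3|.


f(7) = 57
|57| = 57
|57 - 3| = 54

54


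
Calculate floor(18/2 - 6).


3


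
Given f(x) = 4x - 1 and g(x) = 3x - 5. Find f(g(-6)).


g(-6) = -23
f(-23) = -93

-93


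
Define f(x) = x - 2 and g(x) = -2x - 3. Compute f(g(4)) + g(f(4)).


f(g(4)) = -13
g(f(4)) = -7
Sum = -20

-20


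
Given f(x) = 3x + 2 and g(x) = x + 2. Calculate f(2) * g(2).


f(2) = 8
g(2) = 4
Product = 32

32


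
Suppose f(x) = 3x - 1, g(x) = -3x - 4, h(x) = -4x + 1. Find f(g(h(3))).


h(3) = -11
g(-11) = 29
f(29) = 86

86


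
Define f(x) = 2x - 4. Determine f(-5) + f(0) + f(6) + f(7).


f(-5) = -14
f(0) = -4
f(6) = 8
f(7) = 10
Sum = 0

0


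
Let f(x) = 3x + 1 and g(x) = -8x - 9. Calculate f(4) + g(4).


f(4) = 13
g(4) = -41
Sum = -28

-28


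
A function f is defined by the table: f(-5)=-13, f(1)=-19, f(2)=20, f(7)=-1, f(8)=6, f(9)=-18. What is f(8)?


Reading from the table at x = 8

6


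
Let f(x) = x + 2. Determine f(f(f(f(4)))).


f(4) = 6
f(6) = 8
f(8) = 10
f(10) = 12

12


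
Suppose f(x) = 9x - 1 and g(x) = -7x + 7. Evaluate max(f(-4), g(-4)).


35


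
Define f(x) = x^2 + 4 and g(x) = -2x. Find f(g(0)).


g(0) = 0
f(0) = 1*(0)^2 + 4 = 4

4


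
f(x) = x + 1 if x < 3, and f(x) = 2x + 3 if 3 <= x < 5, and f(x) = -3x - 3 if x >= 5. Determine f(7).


7 satisfies x >= 5
f(7) = -24

-24


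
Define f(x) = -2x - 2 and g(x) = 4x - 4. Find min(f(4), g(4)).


f(4) = -10
g(4) = 12
min = -10

-10


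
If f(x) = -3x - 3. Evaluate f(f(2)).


f(2) = -9
f(-9) = 24

24


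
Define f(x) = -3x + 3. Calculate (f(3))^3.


f(3) = -6
(-6)^3 = -216

-216


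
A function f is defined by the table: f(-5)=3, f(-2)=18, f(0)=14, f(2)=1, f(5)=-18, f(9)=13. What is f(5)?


Reading from the table at x = 5

-18


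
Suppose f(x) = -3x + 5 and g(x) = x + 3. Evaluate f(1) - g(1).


f(1) = 2
g(1) = 4
Difference = -2

-2


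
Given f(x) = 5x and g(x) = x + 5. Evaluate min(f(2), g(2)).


f(2) = 10
g(2) = 7
min = 7

7


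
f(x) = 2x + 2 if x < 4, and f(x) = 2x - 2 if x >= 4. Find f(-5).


-5 satisfies x < 4
f(-5) = -8

-8


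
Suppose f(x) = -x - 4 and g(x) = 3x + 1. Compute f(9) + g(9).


15


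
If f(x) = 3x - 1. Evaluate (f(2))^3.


f(2) = 5
(5)^3 = 125

125


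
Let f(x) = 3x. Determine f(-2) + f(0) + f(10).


f(-2) = -6
f(0) = 0
f(10) = 30
Sum = 24

24


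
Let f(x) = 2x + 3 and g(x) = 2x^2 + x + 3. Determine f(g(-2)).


g(-2) = 9
f(9) = 21

21


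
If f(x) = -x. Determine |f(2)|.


f(2) = -2
|-2| = 2

2


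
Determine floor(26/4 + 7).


26/4 = 6.5
6.5 + 7 = 13.5
floor(13.5) = 13

13


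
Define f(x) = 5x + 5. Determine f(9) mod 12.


f(9) = 50
50 mod 12 = 2

2


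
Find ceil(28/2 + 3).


28/2 = 14
14 + 3 = 17
ceil(17) = 17

17


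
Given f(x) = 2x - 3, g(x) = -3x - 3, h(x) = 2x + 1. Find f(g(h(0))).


-15


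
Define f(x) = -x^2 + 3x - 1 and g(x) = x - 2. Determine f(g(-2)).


-29


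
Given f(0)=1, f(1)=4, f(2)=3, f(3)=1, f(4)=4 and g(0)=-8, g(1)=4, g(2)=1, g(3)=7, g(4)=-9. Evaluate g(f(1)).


f(1) = 4
g(4) = -9

-9


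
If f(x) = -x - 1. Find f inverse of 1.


-2


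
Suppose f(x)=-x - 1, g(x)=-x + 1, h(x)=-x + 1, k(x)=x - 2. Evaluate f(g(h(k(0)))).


k(0) = -2
h(-2) = 3
g(3) = -2
f(-2) = 1

1


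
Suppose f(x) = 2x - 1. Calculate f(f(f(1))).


f(1) = 1
f(1) = 1
f(1) = 1

1


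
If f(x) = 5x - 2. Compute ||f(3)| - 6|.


f(3) = 13
|13| = 13
|13 - 6| = 7

7


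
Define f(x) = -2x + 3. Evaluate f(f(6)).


f(6) = -9
f(-9) = 21

21


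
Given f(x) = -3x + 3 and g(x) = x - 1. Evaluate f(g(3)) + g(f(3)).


f(g(3)) = -3
g(f(3)) = -7
Sum = -10

-10


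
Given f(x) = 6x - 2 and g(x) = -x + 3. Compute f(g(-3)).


g(-3) = 6
f(6) = 34

34


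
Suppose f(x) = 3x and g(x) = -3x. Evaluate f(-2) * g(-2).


f(-2) = -6
g(-2) = 6
Product = -36

-36


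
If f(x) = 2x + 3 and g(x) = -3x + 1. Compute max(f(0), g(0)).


f(0) = 3
g(0) = 1
max = 3

3


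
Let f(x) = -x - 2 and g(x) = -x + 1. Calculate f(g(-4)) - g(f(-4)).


f(g(-4)) = -7
g(f(-4)) = -1
Difference = -6

-6


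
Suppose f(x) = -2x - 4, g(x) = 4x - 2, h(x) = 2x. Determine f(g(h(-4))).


h(-4) = -8
g(-8) = -34
f(-34) = 64

64


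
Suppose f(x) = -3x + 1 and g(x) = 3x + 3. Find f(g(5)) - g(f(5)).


f(g(5)) = -53
g(f(5)) = -39
Difference = -14

-14


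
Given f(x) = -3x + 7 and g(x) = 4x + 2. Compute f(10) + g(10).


f(10) = -23
g(10) = 42
Sum = 19

19


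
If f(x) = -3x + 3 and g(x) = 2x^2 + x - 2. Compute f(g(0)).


g(0) = -2
f(-2) = 9

9


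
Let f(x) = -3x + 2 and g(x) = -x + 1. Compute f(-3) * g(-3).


f(-3) = 11
g(-3) = 4
Product = 44

44


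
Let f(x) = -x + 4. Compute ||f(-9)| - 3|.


10


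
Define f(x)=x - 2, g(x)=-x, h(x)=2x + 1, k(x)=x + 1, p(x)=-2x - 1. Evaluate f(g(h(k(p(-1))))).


-7


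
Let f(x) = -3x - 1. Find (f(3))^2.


f(3) = -10
(-10)^2 = 100

100


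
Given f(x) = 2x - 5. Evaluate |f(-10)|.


f(-10) = -25
|-25| = 25

25


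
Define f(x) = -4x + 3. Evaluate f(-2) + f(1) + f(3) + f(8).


f(-2) = 11
f(1) = -1
f(3) = -9
f(8) = -29
Sum = -28

-28


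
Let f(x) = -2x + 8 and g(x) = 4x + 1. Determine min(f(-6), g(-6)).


f(-6) = 20
g(-6) = -23
min = -23

-23


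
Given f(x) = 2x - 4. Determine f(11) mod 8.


f(11) = 18
18 mod 8 = 2

2


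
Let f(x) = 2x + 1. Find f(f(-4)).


f(-4) = -7
f(-7) = -13

-13


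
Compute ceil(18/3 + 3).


9


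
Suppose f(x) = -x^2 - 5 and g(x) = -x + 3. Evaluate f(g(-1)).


g(-1) = 4
f(4) = (-1)*(4)^2 - 5 = -21

-21


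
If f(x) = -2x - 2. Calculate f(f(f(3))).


f(3) = -8
f(-8) = 14
f(14) = -30

-30


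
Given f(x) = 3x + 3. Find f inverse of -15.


Solve 3x + 3 = -15
x = (-15 - 3) / 3 = -6

-6


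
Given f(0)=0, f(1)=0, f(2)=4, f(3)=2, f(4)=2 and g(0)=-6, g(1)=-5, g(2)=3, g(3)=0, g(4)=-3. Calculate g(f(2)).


f(2) = 4
g(4) = -3

-3


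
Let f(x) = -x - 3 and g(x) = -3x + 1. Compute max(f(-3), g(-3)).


10


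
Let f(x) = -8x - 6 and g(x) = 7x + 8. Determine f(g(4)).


g(4) = 36
f(36) = -294

-294


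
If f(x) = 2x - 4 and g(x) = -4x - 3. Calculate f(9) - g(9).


53


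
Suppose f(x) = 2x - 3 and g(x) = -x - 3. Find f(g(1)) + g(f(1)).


-13


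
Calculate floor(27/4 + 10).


16


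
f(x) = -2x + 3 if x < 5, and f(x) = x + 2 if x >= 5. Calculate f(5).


7


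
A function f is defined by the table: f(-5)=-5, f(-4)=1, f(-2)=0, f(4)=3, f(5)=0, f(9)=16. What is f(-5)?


Reading from the table at x = -5

-5


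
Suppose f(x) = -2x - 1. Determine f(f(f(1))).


f(1) = -3
f(-3) = 5
f(5) = -11

-11


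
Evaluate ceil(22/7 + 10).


22/7 = 3.1429
3.1429 + 10 = 13.1429
ceil(13.1429) = 14

14


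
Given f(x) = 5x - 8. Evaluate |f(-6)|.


f(-6) = -38
|-38| = 38

38


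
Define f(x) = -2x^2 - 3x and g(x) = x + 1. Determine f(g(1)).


g(1) = 2
f(2) = (-2)*(2)^2 - 3*(2) = -14

-14


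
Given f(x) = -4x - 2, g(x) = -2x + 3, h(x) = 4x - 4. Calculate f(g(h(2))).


h(2) = 4
g(4) = -5
f(-5) = 18

18


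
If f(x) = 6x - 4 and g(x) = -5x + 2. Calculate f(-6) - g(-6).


f(-6) = -40
g(-6) = 32
Difference = -72

-72


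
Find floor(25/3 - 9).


25/3 = 8.3333
8.3333 - 9 = -0.6667
floor(-0.6667) = -1

-1


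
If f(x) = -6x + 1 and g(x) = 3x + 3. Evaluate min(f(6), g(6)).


f(6) = -35
g(6) = 21
min = -35

-35


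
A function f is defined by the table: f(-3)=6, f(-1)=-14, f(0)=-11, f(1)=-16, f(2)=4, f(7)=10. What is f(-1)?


Reading from the table at x = -1

-14


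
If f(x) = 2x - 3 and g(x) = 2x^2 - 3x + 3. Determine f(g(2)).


7


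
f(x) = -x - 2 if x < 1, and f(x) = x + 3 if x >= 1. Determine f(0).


0 satisfies x < 1
f(0) = -2

-2


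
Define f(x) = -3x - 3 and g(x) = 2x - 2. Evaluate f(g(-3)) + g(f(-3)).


f(g(-3)) = 21
g(f(-3)) = 10
Sum = 31

31


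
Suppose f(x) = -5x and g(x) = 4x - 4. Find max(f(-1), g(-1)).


f(-1) = 5
g(-1) = -8
max = 5

5


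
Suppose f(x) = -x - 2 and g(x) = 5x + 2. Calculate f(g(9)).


g(9) = 47
f(47) = -49

-49


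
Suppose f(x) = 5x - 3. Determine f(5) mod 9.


f(5) = 22
22 mod 9 = 4

4


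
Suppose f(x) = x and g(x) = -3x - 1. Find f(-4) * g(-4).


-44


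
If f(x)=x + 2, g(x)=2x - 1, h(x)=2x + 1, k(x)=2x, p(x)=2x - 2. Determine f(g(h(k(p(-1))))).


p(-1) = -4
k(-4) = -8
h(-8) = -15
g(-15) = -31
f(-31) = -29

-29


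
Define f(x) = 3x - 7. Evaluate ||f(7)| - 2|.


f(7) = 14
|14| = 14
|14 - 2| = 12

12


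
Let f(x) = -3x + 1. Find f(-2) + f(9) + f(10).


f(-2) = 7
f(9) = -26
f(10) = -29
Sum = -48

-48


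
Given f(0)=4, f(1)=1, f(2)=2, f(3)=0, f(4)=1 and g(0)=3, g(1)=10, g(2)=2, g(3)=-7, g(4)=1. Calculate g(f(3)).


f(3) = 0
g(0) = 3

3


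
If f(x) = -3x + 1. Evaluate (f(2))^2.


f(2) = -5
(-5)^2 = 25

25


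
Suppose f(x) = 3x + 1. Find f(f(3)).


f(3) = 10
f(10) = 31

31


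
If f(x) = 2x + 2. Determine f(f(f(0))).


f(0) = 2
f(2) = 6
f(6) = 14

14


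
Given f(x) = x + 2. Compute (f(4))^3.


f(4) = 6
(6)^3 = 216

216


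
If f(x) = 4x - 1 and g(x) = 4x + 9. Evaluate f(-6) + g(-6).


f(-6) = -25
g(-6) = -15
Sum = -40

-40


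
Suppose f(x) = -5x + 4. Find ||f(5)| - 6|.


f(5) = -21
|-21| = 21
|21 - 6| = 15

15


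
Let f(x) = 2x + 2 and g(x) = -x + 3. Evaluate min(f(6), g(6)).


f(6) = 14
g(6) = -3
min = -3

-3


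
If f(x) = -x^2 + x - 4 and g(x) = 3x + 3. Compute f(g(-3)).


g(-3) = -6
f(-6) = (-1)*(-6)^2 + 1*(-6) - 4 = -46

-46


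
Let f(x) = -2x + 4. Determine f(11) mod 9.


f(11) = -18
-18 mod 9 = 0

0


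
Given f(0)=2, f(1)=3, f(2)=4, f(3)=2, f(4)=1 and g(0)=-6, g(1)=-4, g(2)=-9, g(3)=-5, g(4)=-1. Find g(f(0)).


f(0) = 2
g(2) = -9

-9


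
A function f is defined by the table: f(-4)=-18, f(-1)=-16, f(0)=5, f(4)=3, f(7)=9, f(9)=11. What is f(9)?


Reading from the table at x = 9

11


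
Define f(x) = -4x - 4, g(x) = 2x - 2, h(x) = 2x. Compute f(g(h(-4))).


h(-4) = -8
g(-8) = -18
f(-18) = 68

68


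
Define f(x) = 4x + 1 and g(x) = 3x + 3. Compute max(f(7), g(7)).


f(7) = 29
g(7) = 24
max = 29

29


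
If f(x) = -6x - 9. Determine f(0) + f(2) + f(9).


-93


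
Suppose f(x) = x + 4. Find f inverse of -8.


Solve x + 4 = -8
x = (-8 - 4) / 1 = -12

-12


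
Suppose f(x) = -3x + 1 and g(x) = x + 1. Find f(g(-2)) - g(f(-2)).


f(g(-2)) = 4
g(f(-2)) = 8
Difference = -4

-4


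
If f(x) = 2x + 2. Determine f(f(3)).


f(3) = 8
f(8) = 18

18


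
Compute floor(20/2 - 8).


2


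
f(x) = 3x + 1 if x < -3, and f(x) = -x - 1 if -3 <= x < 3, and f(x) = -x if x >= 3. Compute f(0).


0 satisfies -3 <= x < 3
f(0) = -1

-1


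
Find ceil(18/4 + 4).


18/4 = 4.5
4.5 + 4 = 8.5
ceil(8.5) = 9

9


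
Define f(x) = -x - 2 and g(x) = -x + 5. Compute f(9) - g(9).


f(9) = -11
g(9) = -4
Difference = -7

-7


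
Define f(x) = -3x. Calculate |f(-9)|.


f(-9) = 27
|27| = 27

27


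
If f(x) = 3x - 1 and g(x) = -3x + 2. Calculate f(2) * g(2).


f(2) = 5
g(2) = -4
Product = -20

-20


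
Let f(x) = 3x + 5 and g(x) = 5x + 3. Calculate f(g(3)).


g(3) = 18
f(18) = 59

59


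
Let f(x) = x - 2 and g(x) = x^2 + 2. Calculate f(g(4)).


g(4) = 18
f(18) = 16

16


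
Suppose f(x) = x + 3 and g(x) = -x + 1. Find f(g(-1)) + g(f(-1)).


f(g(-1)) = 5
g(f(-1)) = -1
Sum = 4

4


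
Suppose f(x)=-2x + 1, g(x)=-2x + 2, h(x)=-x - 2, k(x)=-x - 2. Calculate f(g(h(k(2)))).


k(2) = -4
h(-4) = 2
g(2) = -2
f(-2) = 5

5


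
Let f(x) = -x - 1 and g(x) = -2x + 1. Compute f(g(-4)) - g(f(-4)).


f(g(-4)) = -10
g(f(-4)) = -5
Difference = -5

-5


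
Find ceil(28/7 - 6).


28/7 = 4
4 - 6 = -2
ceil(-2) = -2

-2


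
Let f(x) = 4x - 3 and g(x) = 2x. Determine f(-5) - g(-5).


f(-5) = -23
g(-5) = -10
Difference = -13

-13


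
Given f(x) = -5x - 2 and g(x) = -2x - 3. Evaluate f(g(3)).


g(3) = -9
f(-9) = 43

43


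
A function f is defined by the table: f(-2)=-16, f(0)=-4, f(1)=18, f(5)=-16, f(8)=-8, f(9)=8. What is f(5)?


Reading from the table at x = 5

-16


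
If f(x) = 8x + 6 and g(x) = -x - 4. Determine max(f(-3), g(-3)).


f(-3) = -18
g(-3) = -1
max = -1

-1


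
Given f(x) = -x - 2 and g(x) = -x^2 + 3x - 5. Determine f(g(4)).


g(4) = -9
f(-9) = 7

7


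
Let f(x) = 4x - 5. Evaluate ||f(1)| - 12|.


f(1) = -1
|-1| = 1
|1 - 12| = 11

11


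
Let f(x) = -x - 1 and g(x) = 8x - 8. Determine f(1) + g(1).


-2


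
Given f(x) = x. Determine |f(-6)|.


f(-6) = -6
|-6| = 6

6


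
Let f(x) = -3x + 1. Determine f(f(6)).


52


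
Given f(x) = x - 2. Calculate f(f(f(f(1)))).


f(1) = -1
f(-1) = -3
f(-3) = -5
f(-5) = -7

-7


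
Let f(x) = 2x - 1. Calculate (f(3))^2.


25


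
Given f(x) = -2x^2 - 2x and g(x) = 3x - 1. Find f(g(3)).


g(3) = 8
f(8) = (-2)*(8)^2 - 2*(8) = -144

-144


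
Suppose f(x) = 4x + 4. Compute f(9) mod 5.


f(9) = 40
40 mod 5 = 0

0


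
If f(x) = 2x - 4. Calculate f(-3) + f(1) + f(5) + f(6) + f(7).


f(-3) = -10
f(1) = -2
f(5) = 6
f(6) = 8
f(7) = 10
Sum = 12

12


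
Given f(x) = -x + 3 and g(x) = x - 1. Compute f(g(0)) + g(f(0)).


f(g(0)) = 4
g(f(0)) = 2
Sum = 6

6


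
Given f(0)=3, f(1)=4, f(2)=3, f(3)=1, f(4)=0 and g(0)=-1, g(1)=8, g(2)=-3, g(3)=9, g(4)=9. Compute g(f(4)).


-1


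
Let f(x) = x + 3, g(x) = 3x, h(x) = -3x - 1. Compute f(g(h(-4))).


h(-4) = 11
g(11) = 33
f(33) = 36

36


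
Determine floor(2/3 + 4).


2/3 = 0.6667
0.6667 + 4 = 4.6667
floor(4.6667) = 4

4


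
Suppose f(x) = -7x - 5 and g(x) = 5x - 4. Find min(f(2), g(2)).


f(2) = -19
g(2) = 6
min = -19

-19


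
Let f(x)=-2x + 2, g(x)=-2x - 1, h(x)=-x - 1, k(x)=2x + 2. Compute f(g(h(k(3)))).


k(3) = 8
h(8) = -9
g(-9) = 17
f(17) = -32

-32


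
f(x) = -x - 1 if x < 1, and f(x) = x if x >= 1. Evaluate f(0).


0 satisfies x < 1
f(0) = -1

-1


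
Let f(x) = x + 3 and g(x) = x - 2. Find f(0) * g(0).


f(0) = 3
g(0) = -2
Product = -6

-6
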